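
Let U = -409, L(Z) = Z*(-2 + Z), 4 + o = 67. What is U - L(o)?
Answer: -4252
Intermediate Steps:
o = 63 (o = -4 + 67 = 63)
U - L(o) = -409 - 63*(-2 + 63) = -409 - 63*61 = -409 - 1*3843 = -409 - 3843 = -4252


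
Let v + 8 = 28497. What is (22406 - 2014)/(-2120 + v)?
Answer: 20392/26369 ≈ 0.77333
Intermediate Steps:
v = 28489 (v = -8 + 28497 = 28489)
(22406 - 2014)/(-2120 + v) = (22406 - 2014)/(-2120 + 28489) = 20392/26369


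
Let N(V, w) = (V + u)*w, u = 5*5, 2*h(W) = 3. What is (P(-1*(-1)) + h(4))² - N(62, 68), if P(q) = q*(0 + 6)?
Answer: -23439/4 ≈ -5859.8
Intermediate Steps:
h(W) = 3/2 (h(W) = (½)*3 = 3/2)
u = 25
P(q) = 6*q (P(q) = q*6 = 6*q)
N(V, w) = w*(25 + V) (N(V, w) = (V + 25)*w = (25 + V)*w = w*(25 + V))
(P(-1*(-1)) + h(4))² - N(62, 68) = (6*(-1*(-1)) + 3/2)² - 68*(25 + 62) = (6*1 + 3/2)² - 68*87 = (6 + 3/2)² - 1*5916 = (15/2)² - 5916 = 225/4 - 5916 = -23439/4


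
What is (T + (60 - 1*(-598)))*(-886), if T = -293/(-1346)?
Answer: -392480723/673 ≈ -5.8318e+5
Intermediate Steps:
T = 293/1346 (T = -293*(-1/1346) = 293/1346 ≈ 0.21768)
(T + (60 - 1*(-598)))*(-886) = (293/1346 + (60 - 1*(-598)))*(-886) = (293/1346 + (60 + 598))*(-886) = (293/1346 + 658)*(-886) = (885961/1346)*(-886) = -392480723/673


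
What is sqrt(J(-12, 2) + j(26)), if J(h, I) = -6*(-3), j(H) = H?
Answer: 2*sqrt(11) ≈ 6.6332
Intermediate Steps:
J(h, I) = 18
sqrt(J(-12, 2) + j(26)) = sqrt(18 + 26) = sqrt(44) = 2*sqrt(11)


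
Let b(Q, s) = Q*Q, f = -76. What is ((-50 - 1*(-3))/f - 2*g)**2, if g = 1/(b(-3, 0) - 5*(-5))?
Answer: 522729/1669264 ≈ 0.31315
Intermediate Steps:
b(Q, s) = Q**2
g = 1/34 (g = 1/((-3)**2 - 5*(-5)) = 1/(9 + 25) = 1/34 ≈ 0.029412)
((-50 - 1*(-3))/f - 2*g)**2 = ((-50 - 1*(-3))/(-76) - 2*1/34)**2 = ((-50 + 3)*(-1/76) - 1/17)**2 = (-47*(-1/76) - 1/17)**2 = (47/76 - 1/17)**2 = (723/1292)**2 = 522729/1669264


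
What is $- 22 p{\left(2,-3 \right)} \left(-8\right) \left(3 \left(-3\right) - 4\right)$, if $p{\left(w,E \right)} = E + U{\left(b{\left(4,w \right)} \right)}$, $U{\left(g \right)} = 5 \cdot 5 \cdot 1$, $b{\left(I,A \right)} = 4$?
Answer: $-50336$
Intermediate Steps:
$U{\left(g \right)} = 25$ ($U{\left(g \right)} = 25 \cdot 1 = 25$)
$p{\left(w,E \right)} = 25 + E$ ($p{\left(w,E \right)} = E + 25 = 25 + E$)
$- 22 p{\left(2,-3 \right)} \left(-8\right) \left(3 \left(-3\right) - 4\right) = - 22 \left(25 - 3\right) \left(-8\right) \left(3 \left(-3\right) - 4\right) = - 22 \cdot 22 \left(-8\right) \left(-9 - 4\right) = - 22 \left(\left(-176\right) \left(-13\right)\right) = \left(-22\right) 2288 = -50336$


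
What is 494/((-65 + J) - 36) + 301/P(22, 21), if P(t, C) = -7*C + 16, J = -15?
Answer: -49815/7598 ≈ -6.5563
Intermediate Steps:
P(t, C) = 16 - 7*C
494/((-65 + J) - 36) + 301/P(22, 21) = 494/((-65 - 15) - 36) + 301/(16 - 7*21) = 494/(-80 - 36) + 301/(16 - 147) = 494/(-116) + 301/(-131) = 494*(-1/116) + 301*(-1/131) = -247/58 - 301/131 = -49815/7598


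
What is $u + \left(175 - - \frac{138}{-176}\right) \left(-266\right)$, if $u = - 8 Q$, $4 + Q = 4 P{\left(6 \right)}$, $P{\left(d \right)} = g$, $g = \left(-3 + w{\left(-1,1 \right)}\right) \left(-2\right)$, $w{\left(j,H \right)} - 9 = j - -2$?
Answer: $- \frac{2017903}{44} \approx -45861.0$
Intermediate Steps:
$w{\left(j,H \right)} = 11 + j$ ($w{\left(j,H \right)} = 9 + \left(j - -2\right) = 9 + \left(j + 2\right) = 9 + \left(2 + j\right) = 11 + j$)
$g = -14$ ($g = \left(-3 + \left(11 - 1\right)\right) \left(-2\right) = \left(-3 + 10\right) \left(-2\right) = 7 \left(-2\right) = -14$)
$P{\left(d \right)} = -14$
$Q = -60$ ($Q = -4 + 4 \left(-14\right) = -4 - 56 = -60$)
$u = 480$ ($u = \left(-8\right) \left(-60\right) = 480$)
$u + \left(175 - - \frac{138}{-176}\right) \left(-266\right) = 480 + \left(175 - - \frac{138}{-176}\right) \left(-266\right) = 480 + \left(175 - \left(-138\right) \left(- \frac{1}{176}\right)\right) \left(-266\right) = 480 + \left(175 - \frac{69}{88}\right) \left(-266\right) = 480 + \frac{15331}{88} \left(-266\right) = 480 - \frac{2039023}{44} = - \frac{2017903}{44}$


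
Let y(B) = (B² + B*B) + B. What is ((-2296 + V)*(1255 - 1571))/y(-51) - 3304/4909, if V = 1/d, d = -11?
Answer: 12997520588/92716283 ≈ 140.19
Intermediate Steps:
V = -1/11 (V = 1/(-11) = -1/11 ≈ -0.090909)
y(B) = B + 2*B² (y(B) = (B² + B²) + B = 2*B² + B = B + 2*B²)
((-2296 + V)*(1255 - 1571))/y(-51) - 3304/4909 = ((-2296 - 1/11)*(1255 - 1571))/((-51*(1 + 2*(-51)))) - 3304/4909 = (-25257/11*(-316))/((-51*(1 - 102))) - 3304*1/4909 = 7981212/(11*((-51*(-101)))) - 3304/4909 = (7981212/11)/5151 - 3304/4909 = (7981212/11)*(1/5151) - 3304/4909 = 2660404/18887 - 3304/4909 = 12997520588/92716283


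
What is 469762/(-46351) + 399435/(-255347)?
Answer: -4466662229/381793187 ≈ -11.699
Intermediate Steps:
469762/(-46351) + 399435/(-255347) = 469762*(-1/46351) + 399435*(-1/255347) = -469762/46351 - 12885/8237 = -4466662229/381793187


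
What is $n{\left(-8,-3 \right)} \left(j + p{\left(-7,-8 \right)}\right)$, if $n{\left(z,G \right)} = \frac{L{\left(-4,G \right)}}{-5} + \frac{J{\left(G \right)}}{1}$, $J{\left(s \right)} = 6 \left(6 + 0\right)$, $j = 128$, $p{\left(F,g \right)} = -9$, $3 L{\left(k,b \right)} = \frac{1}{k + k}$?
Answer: $\frac{514199}{120} \approx 4285.0$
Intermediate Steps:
$L{\left(k,b \right)} = \frac{1}{6 k}$ ($L{\left(k,b \right)} = \frac{1}{3 \left(k + k\right)} = \frac{1}{3 \cdot 2 k} = \frac{\frac{1}{2} \frac{1}{k}}{3} = \frac{1}{6 k}$)
$J{\left(s \right)} = 36$ ($J{\left(s \right)} = 6 \cdot 6 = 36$)
$n{\left(z,G \right)} = \frac{4321}{120}$ ($n{\left(z,G \right)} = \frac{\frac{1}{6} \frac{1}{-4}}{-5} + \frac{36}{1} = \frac{1}{6} \left(- \frac{1}{4}\right) \left(- \frac{1}{5}\right) + 36 \cdot 1 = \left(- \frac{1}{24}\right) \left(- \frac{1}{5}\right) + 36 = \frac{1}{120} + 36 = \frac{4321}{120}$)
$n{\left(-8,-3 \right)} \left(j + p{\left(-7,-8 \right)}\right) = \frac{4321 \left(128 - 9\right)}{120} = \frac{4321}{120} \cdot 119 = \frac{514199}{120}$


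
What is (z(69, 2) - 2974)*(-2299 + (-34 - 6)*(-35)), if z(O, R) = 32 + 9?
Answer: 2636767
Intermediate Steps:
z(O, R) = 41
(z(69, 2) - 2974)*(-2299 + (-34 - 6)*(-35)) = (41 - 2974)*(-2299 + (-34 - 6)*(-35)) = -2933*(-2299 - 40*(-35)) = -2933*(-2299 + 1400) = -2933*(-899) = 2636767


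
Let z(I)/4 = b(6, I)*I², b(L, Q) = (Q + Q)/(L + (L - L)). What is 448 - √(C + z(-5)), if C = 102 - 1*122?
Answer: 448 - 4*I*√105/3 ≈ 448.0 - 13.663*I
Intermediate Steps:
b(L, Q) = 2*Q/L (b(L, Q) = (2*Q)/(L + 0) = (2*Q)/L = 2*Q/L)
C = -20 (C = 102 - 122 = -20)
z(I) = 4*I³/3 (z(I) = 4*((2*I/6)*I²) = 4*((2*I*(⅙))*I²) = 4*((I/3)*I²) = 4*(I³/3) = 4*I³/3)
448 - √(C + z(-5)) = 448 - √(-20 + (4/3)*(-5)³) = 448 - √(-20 + (4/3)*(-125)) = 448 - √(-20 - 500/3) = 448 - √(-560/3) = 448 - 4*I*√105/3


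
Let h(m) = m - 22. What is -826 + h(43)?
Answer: -805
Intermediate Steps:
h(m) = -22 + m
-826 + h(43) = -826 + (-22 + 43) = -826 + 21 = -805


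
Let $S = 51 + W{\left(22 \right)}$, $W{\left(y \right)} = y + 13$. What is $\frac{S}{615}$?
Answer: $\frac{86}{615} \approx 0.13984$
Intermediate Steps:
$W{\left(y \right)} = 13 + y$
$S = 86$ ($S = 51 + \left(13 + 22\right) = 51 + 35 = 86$)
$\frac{S}{615} = \frac{86}{615}$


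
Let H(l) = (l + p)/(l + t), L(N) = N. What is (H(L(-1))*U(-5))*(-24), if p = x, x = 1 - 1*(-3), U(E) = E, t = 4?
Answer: 120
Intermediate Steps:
x = 4 (x = 1 + 3 = 4)
p = 4
H(l) = 1 (H(l) = (l + 4)/(l + 4) = (4 + l)/(4 + l) = 1)
(H(L(-1))*U(-5))*(-24) = (1*(-5))*(-24) = -5*(-24) = 120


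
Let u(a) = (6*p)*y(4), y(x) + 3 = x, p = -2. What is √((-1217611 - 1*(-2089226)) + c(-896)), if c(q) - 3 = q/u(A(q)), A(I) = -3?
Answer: √7845234/3 ≈ 933.64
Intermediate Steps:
y(x) = -3 + x
u(a) = -12 (u(a) = (6*(-2))*(-3 + 4) = -12*1 = -12)
c(q) = 3 - q/12 (c(q) = 3 + q/(-12) = 3 + q*(-1/12) = 3 - q/12)
√((-1217611 - 1*(-2089226)) + c(-896)) = √((-1217611 - 1*(-2089226)) + (3 - 1/12*(-896))) = √((-1217611 + 2089226) + (3 + 224/3)) = √(871615 + 233/3) = √(2615078/3) = √7845234/3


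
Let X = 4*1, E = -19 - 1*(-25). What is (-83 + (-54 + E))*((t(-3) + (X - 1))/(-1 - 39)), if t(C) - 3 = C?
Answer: 393/40 ≈ 9.8250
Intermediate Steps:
t(C) = 3 + C
E = 6 (E = -19 + 25 = 6)
X = 4
(-83 + (-54 + E))*((t(-3) + (X - 1))/(-1 - 39)) = (-83 + (-54 + 6))*(((3 - 3) + (4 - 1))/(-1 - 39)) = (-83 - 48)*((0 + 3)/(-40)) = -393*(-1)/40 = -131*(-3/40) = 393/40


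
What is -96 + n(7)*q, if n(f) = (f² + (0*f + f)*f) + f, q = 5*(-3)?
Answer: -1671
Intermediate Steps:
q = -15
n(f) = f + 2*f² (n(f) = (f² + (0 + f)*f) + f = (f² + f*f) + f = (f² + f²) + f = 2*f² + f = f + 2*f²)
-96 + n(7)*q = -96 + (7*(1 + 2*7))*(-15) = -96 + (7*(1 + 14))*(-15) = -96 + (7*15)*(-15) = -96 + 105*(-15) = -96 - 1575 = -1671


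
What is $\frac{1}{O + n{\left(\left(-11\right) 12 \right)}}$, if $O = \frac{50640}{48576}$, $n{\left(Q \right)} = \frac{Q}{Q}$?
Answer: $\frac{1012}{2067} \approx 0.4896$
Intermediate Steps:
$n{\left(Q \right)} = 1$
$O = \frac{1055}{1012}$ ($O = 50640 \cdot \frac{1}{48576} = \frac{1055}{1012} \approx 1.0425$)
$\frac{1}{O + n{\left(\left(-11\right) 12 \right)}} = \frac{1}{\frac{1055}{1012} + 1} = \frac{1}{\frac{2067}{1012}} = \frac{1012}{2067}$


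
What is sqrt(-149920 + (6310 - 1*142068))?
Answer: 3*I*sqrt(31742) ≈ 534.49*I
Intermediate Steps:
sqrt(-149920 + (6310 - 1*142068)) = sqrt(-149920 + (6310 - 142068)) = sqrt(-149920 - 135758) = sqrt(-285678) = 3*I*sqrt(31742)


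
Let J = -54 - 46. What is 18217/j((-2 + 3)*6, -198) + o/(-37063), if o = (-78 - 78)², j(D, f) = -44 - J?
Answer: 51831835/159656 ≈ 324.65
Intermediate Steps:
J = -100
j(D, f) = 56 (j(D, f) = -44 - 1*(-100) = -44 + 100 = 56)
o = 24336 (o = (-156)² = 24336)
18217/j((-2 + 3)*6, -198) + o/(-37063) = 18217/56 + 24336/(-37063) = 18217*(1/56) + 24336*(-1/37063) = 18217/56 - 1872/2851 = 51831835/159656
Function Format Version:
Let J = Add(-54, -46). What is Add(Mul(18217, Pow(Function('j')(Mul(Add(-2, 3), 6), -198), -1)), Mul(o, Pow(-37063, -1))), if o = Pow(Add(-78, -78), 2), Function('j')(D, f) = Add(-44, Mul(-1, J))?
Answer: Rational(51831835, 159656) ≈ 324.65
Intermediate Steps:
J = -100
Function('j')(D, f) = 56 (Function('j')(D, f) = Add(-44, Mul(-1, -100)) = Add(-44, 100) = 56)
o = 24336 (o = Pow(-156, 2) = 24336)
Add(Mul(18217, Pow(Function('j')(Mul(Add(-2, 3), 6), -198), -1)), Mul(o, Pow(-37063, -1))) = Add(Mul(18217, Pow(56, -1)), Mul(24336, Pow(-37063, -1))) = Add(Mul(18217, Rational(1, 56)), Mul(24336, Rational(-1, 37063))) = Add(Rational(18217, 56), Rational(-1872, 2851)) = Rational(51831835, 159656)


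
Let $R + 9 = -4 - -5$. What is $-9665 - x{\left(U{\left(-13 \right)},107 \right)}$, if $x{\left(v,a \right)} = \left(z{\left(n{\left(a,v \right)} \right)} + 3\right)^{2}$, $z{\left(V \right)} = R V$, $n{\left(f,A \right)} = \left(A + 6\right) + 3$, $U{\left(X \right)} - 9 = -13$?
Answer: $-11034$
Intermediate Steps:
$R = -8$ ($R = -9 - -1 = -9 + \left(-4 + 5\right) = -9 + 1 = -8$)
$U{\left(X \right)} = -4$ ($U{\left(X \right)} = 9 - 13 = -4$)
$n{\left(f,A \right)} = 9 + A$ ($n{\left(f,A \right)} = \left(6 + A\right) + 3 = 9 + A$)
$z{\left(V \right)} = - 8 V$
$x{\left(v,a \right)} = \left(-69 - 8 v\right)^{2}$ ($x{\left(v,a \right)} = \left(- 8 \left(9 + v\right) + 3\right)^{2} = \left(\left(-72 - 8 v\right) + 3\right)^{2} = \left(-69 - 8 v\right)^{2}$)
$-9665 - x{\left(U{\left(-13 \right)},107 \right)} = -9665 - \left(69 + 8 \left(-4\right)\right)^{2} = -9665 - \left(69 - 32\right)^{2} = -9665 - 37^{2} = -9665 - 1369 = -11034$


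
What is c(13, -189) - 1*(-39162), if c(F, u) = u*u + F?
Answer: 74896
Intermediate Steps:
c(F, u) = F + u² (c(F, u) = u² + F = F + u²)
c(13, -189) - 1*(-39162) = (13 + (-189)²) - 1*(-39162) = (13 + 35721) + 39162 = 35734 + 39162 = 74896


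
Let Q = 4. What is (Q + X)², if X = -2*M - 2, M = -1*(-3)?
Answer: 16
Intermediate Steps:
M = 3
X = -8 (X = -2*3 - 2 = -6 - 2 = -8)
(Q + X)² = (4 - 8)² = (-4)² = 16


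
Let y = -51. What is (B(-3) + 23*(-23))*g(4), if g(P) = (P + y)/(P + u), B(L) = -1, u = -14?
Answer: -2491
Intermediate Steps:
g(P) = (-51 + P)/(-14 + P) (g(P) = (P - 51)/(P - 14) = (-51 + P)/(-14 + P))
(B(-3) + 23*(-23))*g(4) = (-1 + 23*(-23))*((-51 + 4)/(-14 + 4)) = (-1 - 529)*(-47/(-10)) = -(-53)*(-47) = -530*47/10 = -2491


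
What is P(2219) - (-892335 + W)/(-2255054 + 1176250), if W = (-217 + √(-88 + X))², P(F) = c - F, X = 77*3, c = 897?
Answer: -1427071223/1078804 + (217 - √143)²/1078804 ≈ -1322.8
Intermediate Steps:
X = 231
P(F) = 897 - F
W = (-217 + √143)² (W = (-217 + √(-88 + 231))² = (-217 + √143)² ≈ 42042.)
P(2219) - (-892335 + W)/(-2255054 + 1176250) = (897 - 1*2219) - (-892335 + (217 - √143)²)/(-2255054 + 1176250) = (897 - 2219) - (-892335 + (217 - √143)²)/(-1078804) = -1322 - (-892335 + (217 - √143)²)*(-1)/1078804 = -1322 - (892335/1078804 - (217 - √143)²/1078804) = -1322 + (-892335/1078804 + (217 - √143)²/1078804) = -1427071223/1078804 + (217 - √143)²/1078804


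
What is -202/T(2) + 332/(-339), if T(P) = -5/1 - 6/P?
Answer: 32911/1356 ≈ 24.271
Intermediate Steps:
T(P) = -5 - 6/P (T(P) = -5*1 - 6/P = -5 - 6/P)
-202/T(2) + 332/(-339) = -202/(-5 - 6/2) + 332/(-339) = -202/(-5 - 6*½) + 332*(-1/339) = -202/(-5 - 3) - 332/339 = -202/(-8) - 332/339 = -202*(-⅛) - 332/339 = 101/4 - 332/339 = 32911/1356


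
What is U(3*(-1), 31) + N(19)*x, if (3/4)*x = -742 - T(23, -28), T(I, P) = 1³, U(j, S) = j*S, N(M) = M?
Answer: -56747/3 ≈ -18916.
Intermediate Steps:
U(j, S) = S*j
T(I, P) = 1
x = -2972/3 (x = 4*(-742 - 1*1)/3 = 4*(-742 - 1)/3 = (4/3)*(-743) = -2972/3 ≈ -990.67)
U(3*(-1), 31) + N(19)*x = 31*(3*(-1)) + 19*(-2972/3) = 31*(-3) - 56468/3 = -93 - 56468/3 = -56747/3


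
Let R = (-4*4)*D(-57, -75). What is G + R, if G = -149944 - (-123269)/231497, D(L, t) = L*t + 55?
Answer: -50749575059/231497 ≈ -2.1922e+5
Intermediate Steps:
D(L, t) = 55 + L*t
R = -69280 (R = (-4*4)*(55 - 57*(-75)) = -16*(55 + 4275) = -16*4330 = -69280)
G = -34711462899/231497 (G = -149944 - (-123269)/231497 = -149944 - 1*(-123269/231497) = -149944 + 123269/231497 = -34711462899/231497 ≈ -1.4994e+5)
G + R = -34711462899/231497 - 69280 = -50749575059/231497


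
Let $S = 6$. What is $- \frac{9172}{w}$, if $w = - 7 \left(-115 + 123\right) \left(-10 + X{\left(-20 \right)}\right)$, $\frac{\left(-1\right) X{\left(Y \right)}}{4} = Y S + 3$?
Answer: $\frac{2293}{6412} \approx 0.35761$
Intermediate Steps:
$X{\left(Y \right)} = -12 - 24 Y$ ($X{\left(Y \right)} = - 4 \left(Y 6 + 3\right) = - 4 \left(6 Y + 3\right) = - 4 \left(3 + 6 Y\right) = -12 - 24 Y$)
$w = -25648$ ($w = - 7 \left(-115 + 123\right) \left(-10 - -468\right) = - 7 \cdot 8 \left(-10 + \left(-12 + 480\right)\right) = - 7 \cdot 8 \left(-10 + 468\right) = - 7 \cdot 8 \cdot 458 = \left(-7\right) 3664 = -25648$)
$- \frac{9172}{w} = - \frac{9172}{-25648} = \left(-9172\right) \left(- \frac{1}{25648}\right) = \frac{2293}{6412}$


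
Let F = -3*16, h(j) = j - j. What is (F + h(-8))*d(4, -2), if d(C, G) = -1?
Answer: 48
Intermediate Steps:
h(j) = 0
F = -48
(F + h(-8))*d(4, -2) = (-48 + 0)*(-1) = -48*(-1) = 48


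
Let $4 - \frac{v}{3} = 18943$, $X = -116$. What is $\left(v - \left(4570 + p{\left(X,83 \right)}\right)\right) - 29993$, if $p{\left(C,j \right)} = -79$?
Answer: $-91301$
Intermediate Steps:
$v = -56817$ ($v = 12 - 56829 = -56817$)
$\left(v - \left(4570 + p{\left(X,83 \right)}\right)\right) - 29993 = \left(-56817 - 4491\right) - 29993 = -61308 - 29993 = -91301$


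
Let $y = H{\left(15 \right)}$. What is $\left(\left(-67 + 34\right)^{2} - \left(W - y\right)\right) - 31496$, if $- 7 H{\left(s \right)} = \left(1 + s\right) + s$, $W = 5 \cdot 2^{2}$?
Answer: $- \frac{213020}{7} \approx -30431.0$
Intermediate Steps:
$W = 20$ ($W = 5 \cdot 4 = 20$)
$H{\left(s \right)} = - \frac{1}{7} - \frac{2 s}{7}$ ($H{\left(s \right)} = - \frac{\left(1 + s\right) + s}{7} = - \frac{1 + 2 s}{7} = - \frac{1}{7} - \frac{2 s}{7}$)
$y = - \frac{31}{7}$ ($y = - \frac{1}{7} - \frac{30}{7} = - \frac{31}{7} \approx -4.4286$)
$\left(\left(-67 + 34\right)^{2} - \left(W - y\right)\right) - 31496 = \left(\left(-67 + 34\right)^{2} - \frac{171}{7}\right) - 31496 = \left(\left(-33\right)^{2} - \frac{171}{7}\right) - 31496 = \left(1089 - \frac{171}{7}\right) - 31496 = \frac{7452}{7} - 31496 = - \frac{213020}{7}$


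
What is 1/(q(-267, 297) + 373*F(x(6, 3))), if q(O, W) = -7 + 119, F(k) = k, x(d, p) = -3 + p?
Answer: 1/112 ≈ 0.0089286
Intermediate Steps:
q(O, W) = 112
1/(q(-267, 297) + 373*F(x(6, 3))) = 1/(112 + 373*(-3 + 3)) = 1/(112 + 373*0) = 1/(112 + 0) = 1/112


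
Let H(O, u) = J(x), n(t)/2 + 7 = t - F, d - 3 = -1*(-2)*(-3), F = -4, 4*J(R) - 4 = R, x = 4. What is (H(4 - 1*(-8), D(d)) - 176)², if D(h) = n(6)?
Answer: 30276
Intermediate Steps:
J(R) = 1 + R/4
d = -3 (d = 3 - 1*(-2)*(-3) = 3 + 2*(-3) = 3 - 6 = -3)
n(t) = -6 + 2*t (n(t) = -14 + 2*(t - 1*(-4)) = -14 + 2*(t + 4) = -14 + 2*(4 + t) = -14 + (8 + 2*t) = -6 + 2*t)
D(h) = 6 (D(h) = -6 + 2*6 = -6 + 12 = 6)
H(O, u) = 2 (H(O, u) = 1 + (¼)*4 = 1 + 1 = 2)
(H(4 - 1*(-8), D(d)) - 176)² = (2 - 176)² = (-174)² = 30276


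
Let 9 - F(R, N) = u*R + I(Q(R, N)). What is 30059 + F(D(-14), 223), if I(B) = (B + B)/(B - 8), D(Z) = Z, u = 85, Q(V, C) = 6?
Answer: 31264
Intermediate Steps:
I(B) = 2*B/(-8 + B) (I(B) = (2*B)/(-8 + B) = 2*B/(-8 + B))
F(R, N) = 15 - 85*R (F(R, N) = 9 - (85*R + 2*6/(-8 + 6)) = 9 - (85*R + 2*6/(-2)) = 9 - (85*R + 2*6*(-½)) = 9 - (85*R - 6) = 9 - (-6 + 85*R) = 9 + (6 - 85*R) = 15 - 85*R)
30059 + F(D(-14), 223) = 30059 + (15 - 85*(-14)) = 30059 + (15 + 1190) = 30059 + 1205 = 31264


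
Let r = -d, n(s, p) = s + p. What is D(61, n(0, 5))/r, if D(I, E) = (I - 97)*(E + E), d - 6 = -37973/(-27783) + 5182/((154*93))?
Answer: 426330135/9152588 ≈ 46.580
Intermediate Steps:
d = 73220704/9474003 (d = 6 + (-37973/(-27783) + 5182/((154*93))) = 6 + (-37973*(-1/27783) + 5182/14322) = 6 + (37973/27783 + 5182*(1/14322)) = 6 + (37973/27783 + 2591/7161) = 6 + 16376686/9474003 = 73220704/9474003 ≈ 7.7286)
n(s, p) = p + s
D(I, E) = 2*E*(-97 + I) (D(I, E) = (-97 + I)*(2*E) = 2*E*(-97 + I))
r = -73220704/9474003 (r = -1*73220704/9474003 = -73220704/9474003 ≈ -7.7286)
D(61, n(0, 5))/r = (2*(5 + 0)*(-97 + 61))/(-73220704/9474003) = (2*5*(-36))*(-9474003/73220704) = -360*(-9474003/73220704) = 426330135/9152588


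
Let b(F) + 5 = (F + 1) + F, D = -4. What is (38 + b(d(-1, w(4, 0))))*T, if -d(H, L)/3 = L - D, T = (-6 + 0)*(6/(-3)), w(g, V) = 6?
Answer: -312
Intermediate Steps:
T = 12 (T = -36*(-1)/3 = -6*(-2) = 12)
d(H, L) = -12 - 3*L (d(H, L) = -3*(L - 1*(-4)) = -3*(L + 4) = -3*(4 + L) = -12 - 3*L)
b(F) = -4 + 2*F (b(F) = -5 + ((F + 1) + F) = -5 + ((1 + F) + F) = -5 + (1 + 2*F) = -4 + 2*F)
(38 + b(d(-1, w(4, 0))))*T = (38 + (-4 + 2*(-12 - 3*6)))*12 = (38 + (-4 + 2*(-12 - 18)))*12 = (38 + (-4 + 2*(-30)))*12 = (38 + (-4 - 60))*12 = (38 - 64)*12 = -26*12 = -312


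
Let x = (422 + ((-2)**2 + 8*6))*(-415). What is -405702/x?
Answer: 67617/32785 ≈ 2.0624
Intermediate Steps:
x = -196710 (x = (422 + (4 + 48))*(-415) = (422 + 52)*(-415) = 474*(-415) = -196710)
-405702/x = -405702/(-196710) = -405702*(-1/196710) = 67617/32785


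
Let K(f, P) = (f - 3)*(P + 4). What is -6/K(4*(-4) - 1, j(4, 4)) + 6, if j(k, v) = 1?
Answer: 303/50 ≈ 6.0600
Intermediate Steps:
K(f, P) = (-3 + f)*(4 + P)
-6/K(4*(-4) - 1, j(4, 4)) + 6 = -6/(-12 - 3*1 + 4*(4*(-4) - 1) + 1*(4*(-4) - 1)) + 6 = -6/(-12 - 3 + 4*(-16 - 1) + 1*(-16 - 1)) + 6 = -6/(-12 - 3 + 4*(-17) + 1*(-17)) + 6 = -6/(-12 - 3 - 68 - 17) + 6 = -6/(-100) + 6 = -6*(-1/100) + 6 = 3/50 + 6 = 303/50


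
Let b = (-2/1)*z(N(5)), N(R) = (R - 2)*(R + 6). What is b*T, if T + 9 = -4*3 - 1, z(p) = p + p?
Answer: 2904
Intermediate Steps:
N(R) = (-2 + R)*(6 + R)
z(p) = 2*p
T = -22 (T = -9 + (-4*3 - 1) = -9 + (-12 - 1) = -9 - 13 = -22)
b = -132 (b = (-2/1)*(2*(-12 + 5² + 4*5)) = (-2*1)*(2*(-12 + 25 + 20)) = -4*33 = -2*66 = -132)
b*T = -132*(-22) = 2904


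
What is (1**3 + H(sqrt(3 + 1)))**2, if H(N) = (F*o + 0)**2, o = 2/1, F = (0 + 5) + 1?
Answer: 21025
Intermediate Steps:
F = 6 (F = 5 + 1 = 6)
o = 2 (o = 2*1 = 2)
H(N) = 144 (H(N) = (6*2 + 0)**2 = (12 + 0)**2 = 12**2 = 144)
(1**3 + H(sqrt(3 + 1)))**2 = (1**3 + 144)**2 = (1 + 144)**2 = 145**2 = 21025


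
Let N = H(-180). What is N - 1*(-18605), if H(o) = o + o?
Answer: 18245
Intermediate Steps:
H(o) = 2*o
N = -360 (N = 2*(-180) = -360)
N - 1*(-18605) = -360 - 1*(-18605) = -360 + 18605 = 18245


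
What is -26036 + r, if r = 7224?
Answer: -18812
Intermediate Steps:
-26036 + r = -26036 + 7224 = -18812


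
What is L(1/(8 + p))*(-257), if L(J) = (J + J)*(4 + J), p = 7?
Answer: -31354/225 ≈ -139.35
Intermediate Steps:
L(J) = 2*J*(4 + J) (L(J) = (2*J)*(4 + J) = 2*J*(4 + J))
L(1/(8 + p))*(-257) = (2*(4 + 1/(8 + 7))/(8 + 7))*(-257) = (2*(4 + 1/15)/15)*(-257) = (2*(1/15)*(4 + 1/15))*(-257) = (2*(1/15)*(61/15))*(-257) = (122/225)*(-257) = -31354/225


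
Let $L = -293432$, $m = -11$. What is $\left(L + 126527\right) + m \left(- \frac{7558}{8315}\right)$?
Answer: $- \frac{1387731937}{8315} \approx -1.669 \cdot 10^{5}$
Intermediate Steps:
$\left(L + 126527\right) + m \left(- \frac{7558}{8315}\right) = \left(-293432 + 126527\right) - 11 \left(- \frac{7558}{8315}\right) = -166905 - 11 \left(\left(-7558\right) \frac{1}{8315}\right) = -166905 - - \frac{83138}{8315} = -166905 + \frac{83138}{8315} = - \frac{1387731937}{8315}$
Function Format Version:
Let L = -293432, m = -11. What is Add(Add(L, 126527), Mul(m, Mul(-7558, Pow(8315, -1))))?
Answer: Rational(-1387731937, 8315) ≈ -1.6690e+5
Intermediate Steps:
Add(Add(L, 126527), Mul(m, Mul(-7558, Pow(8315, -1)))) = Add(Add(-293432, 126527), Mul(-11, Mul(-7558, Pow(8315, -1)))) = Add(-166905, Mul(-11, Mul(-7558, Rational(1, 8315)))) = Add(-166905, Mul(-11, Rational(-7558, 8315))) = Add(-166905, Rational(83138, 8315)) = Rational(-1387731937, 8315)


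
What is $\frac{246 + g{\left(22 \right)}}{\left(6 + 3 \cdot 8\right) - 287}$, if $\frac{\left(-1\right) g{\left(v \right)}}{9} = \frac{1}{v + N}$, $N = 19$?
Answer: $- \frac{10077}{10537} \approx -0.95634$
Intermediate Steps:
$g{\left(v \right)} = - \frac{9}{19 + v}$ ($g{\left(v \right)} = - \frac{9}{v + 19} = - \frac{9}{19 + v}$)
$\frac{246 + g{\left(22 \right)}}{\left(6 + 3 \cdot 8\right) - 287} = \frac{246 - \frac{9}{19 + 22}}{\left(6 + 3 \cdot 8\right) - 287} = \frac{246 - \frac{9}{41}}{\left(6 + 24\right) - 287} = \frac{246 - \frac{9}{41}}{30 - 287} = \frac{246 - \frac{9}{41}}{-257} = \frac{10077}{41} \left(- \frac{1}{257}\right) = - \frac{10077}{10537}$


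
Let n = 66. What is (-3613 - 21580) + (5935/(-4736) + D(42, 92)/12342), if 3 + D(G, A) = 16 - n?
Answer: -736323740597/29225856 ≈ -25194.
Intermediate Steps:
D(G, A) = -53 (D(G, A) = -3 + (16 - 1*66) = -3 + (16 - 66) = -3 - 50 = -53)
(-3613 - 21580) + (5935/(-4736) + D(42, 92)/12342) = (-3613 - 21580) + (5935/(-4736) - 53/12342) = -25193 + (5935*(-1/4736) - 53*1/12342) = -25193 + (-5935/4736 - 53/12342) = -25193 - 36750389/29225856 = -736323740597/29225856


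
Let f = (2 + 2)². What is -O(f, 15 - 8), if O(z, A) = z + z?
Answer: -32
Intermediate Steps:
f = 16 (f = 4² = 16)
O(z, A) = 2*z
-O(f, 15 - 8) = -2*16 = -1*32 = -32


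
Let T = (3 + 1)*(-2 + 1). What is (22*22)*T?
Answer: -1936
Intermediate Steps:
T = -4 (T = 4*(-1) = -4)
(22*22)*T = (22*22)*(-4) = 484*(-4) = -1936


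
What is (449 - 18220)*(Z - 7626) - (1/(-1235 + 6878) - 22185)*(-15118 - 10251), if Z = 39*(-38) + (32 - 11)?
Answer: -2264683653515/5643 ≈ -4.0133e+8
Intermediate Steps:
Z = -1461 (Z = -1482 + 21 = -1461)
(449 - 18220)*(Z - 7626) - (1/(-1235 + 6878) - 22185)*(-15118 - 10251) = (449 - 18220)*(-1461 - 7626) - (1/(-1235 + 6878) - 22185)*(-15118 - 10251) = -17771*(-9087) - (1/5643 - 22185)*(-25369) = 161485077 - (1/5643 - 22185)*(-25369) = 161485077 - (-125189954)*(-25369)/5643 = 161485077 - 1*3175943943026/5643 = 161485077 - 3175943943026/5643 = -2264683653515/5643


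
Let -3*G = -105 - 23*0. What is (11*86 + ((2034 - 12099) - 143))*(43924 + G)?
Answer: -407148258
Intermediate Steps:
G = 35 (G = -(-105 - 23*0)/3 = -(-105 + 0)/3 = -⅓*(-105) = 35)
(11*86 + ((2034 - 12099) - 143))*(43924 + G) = (11*86 + ((2034 - 12099) - 143))*(43924 + 35) = (946 + (-10065 - 143))*43959 = (946 - 10208)*43959 = -9262*43959 = -407148258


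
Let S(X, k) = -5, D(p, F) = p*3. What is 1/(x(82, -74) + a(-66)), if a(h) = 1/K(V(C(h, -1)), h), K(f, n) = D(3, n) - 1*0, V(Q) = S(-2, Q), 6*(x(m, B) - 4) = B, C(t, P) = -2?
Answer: -9/74 ≈ -0.12162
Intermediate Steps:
D(p, F) = 3*p
x(m, B) = 4 + B/6
V(Q) = -5
K(f, n) = 9 (K(f, n) = 3*3 - 1*0 = 9 + 0 = 9)
a(h) = ⅑ (a(h) = 1/9 = ⅑)
1/(x(82, -74) + a(-66)) = 1/((4 + (⅙)*(-74)) + ⅑) = 1/((4 - 37/3) + ⅑) = 1/(-25/3 + ⅑) = 1/(-74/9) = -9/74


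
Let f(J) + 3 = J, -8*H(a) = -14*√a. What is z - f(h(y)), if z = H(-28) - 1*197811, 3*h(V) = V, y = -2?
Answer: -593422/3 + 7*I*√7/2 ≈ -1.9781e+5 + 9.2601*I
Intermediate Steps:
H(a) = 7*√a/4 (H(a) = -(-7)*√a/4 = 7*√a/4)
h(V) = V/3
f(J) = -3 + J
z = -197811 + 7*I*√7/2 (z = 7*√(-28)/4 - 1*197811 = 7*(2*I*√7)/4 - 197811 = 7*I*√7/2 - 197811 = -197811 + 7*I*√7/2 ≈ -1.9781e+5 + 9.2601*I)
z - f(h(y)) = (-197811 + 7*I*√7/2) - (-3 + (⅓)*(-2)) = (-197811 + 7*I*√7/2) - (-3 - ⅔) = (-197811 + 7*I*√7/2) - 1*(-11/3) = (-197811 + 7*I*√7/2) + 11/3 = -593422/3 + 7*I*√7/2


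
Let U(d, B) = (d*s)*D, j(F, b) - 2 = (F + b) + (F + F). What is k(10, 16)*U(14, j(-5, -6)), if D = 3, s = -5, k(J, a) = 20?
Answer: -4200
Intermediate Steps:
j(F, b) = 2 + b + 3*F (j(F, b) = 2 + ((F + b) + (F + F)) = 2 + ((F + b) + 2*F) = 2 + (b + 3*F) = 2 + b + 3*F)
U(d, B) = -15*d (U(d, B) = (d*(-5))*3 = -5*d*3 = -15*d)
k(10, 16)*U(14, j(-5, -6)) = 20*(-15*14) = 20*(-210) = -4200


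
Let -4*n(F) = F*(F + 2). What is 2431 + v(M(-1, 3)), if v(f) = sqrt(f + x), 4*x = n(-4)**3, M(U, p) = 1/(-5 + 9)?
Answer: 2431 + I*sqrt(7)/2 ≈ 2431.0 + 1.3229*I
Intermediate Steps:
n(F) = -F*(2 + F)/4 (n(F) = -F*(F + 2)/4 = -F*(2 + F)/4)
M(U, p) = 1/4
x = -2 (x = (-1/4*(-4)*(2 - 4))**3/4 = (-1/4*(-4)*(-2))**3/4 = (1/4)*(-2)**3 = (1/4)*(-8) = -2)
v(f) = sqrt(-2 + f) (v(f) = sqrt(f - 2) = sqrt(-2 + f))
2431 + v(M(-1, 3)) = 2431 + sqrt(-2 + 1/4) = 2431 + sqrt(-7/4) = 2431 + I*sqrt(7)/2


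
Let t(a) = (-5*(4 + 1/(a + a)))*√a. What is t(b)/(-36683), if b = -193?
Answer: 7715*I*√193/14159638 ≈ 0.0075694*I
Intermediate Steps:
t(a) = √a*(-20 - 5/(2*a)) (t(a) = (-5*(4 + 1/(2*a)))*√a = (-20 - 5/(2*a))*√a = √a*(-20 - 5/(2*a)))
t(b)/(-36683) = (5*(-1 - 8*(-193))/(2*√(-193)))/(-36683) = (5*(-I*√193/193)*(-1 + 1544)/2)*(-1/36683) = ((5/2)*(-I*√193/193)*1543)*(-1/36683) = -7715*I*√193/386*(-1/36683) = 7715*I*√193/14159638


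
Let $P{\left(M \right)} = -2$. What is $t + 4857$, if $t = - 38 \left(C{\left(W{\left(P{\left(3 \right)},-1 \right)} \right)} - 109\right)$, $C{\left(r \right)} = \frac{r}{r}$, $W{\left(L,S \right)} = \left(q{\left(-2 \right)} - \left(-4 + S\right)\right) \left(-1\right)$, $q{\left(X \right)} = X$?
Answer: $8961$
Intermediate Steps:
$W{\left(L,S \right)} = -2 + S$ ($W{\left(L,S \right)} = \left(-2 - \left(-4 + S\right)\right) \left(-1\right) = \left(2 - S\right) \left(-1\right) = -2 + S$)
$C{\left(r \right)} = 1$
$t = 4104$ ($t = - 38 \left(1 - 109\right) = \left(-38\right) \left(-108\right) = 4104$)
$t + 4857 = 4104 + 4857 = 8961$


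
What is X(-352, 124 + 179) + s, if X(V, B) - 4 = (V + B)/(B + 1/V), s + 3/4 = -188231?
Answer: -80301791697/426620 ≈ -1.8823e+5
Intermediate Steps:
s = -752927/4 (s = -¾ - 188231 = -752927/4 ≈ -1.8823e+5)
X(V, B) = 4 + (B + V)/(B + 1/V) (X(V, B) = 4 + (V + B)/(B + 1/V) = 4 + (B + V)/(B + 1/V))
X(-352, 124 + 179) + s = (4 + (-352)² + 5*(124 + 179)*(-352))/(1 + (124 + 179)*(-352)) - 752927/4 = (4 + 123904 + 5*303*(-352))/(1 + 303*(-352)) - 752927/4 = (4 + 123904 - 533280)/(1 - 106656) - 752927/4 = -409372/(-106655) - 752927/4 = -1/106655*(-409372) - 752927/4 = 409372/106655 - 752927/4 = -80301791697/426620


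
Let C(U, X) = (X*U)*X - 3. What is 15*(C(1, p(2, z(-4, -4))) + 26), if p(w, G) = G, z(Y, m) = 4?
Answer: 585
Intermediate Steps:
C(U, X) = -3 + U*X² (C(U, X) = (U*X)*X - 3 = U*X² - 3 = -3 + U*X²)
15*(C(1, p(2, z(-4, -4))) + 26) = 15*((-3 + 1*4²) + 26) = 15*((-3 + 1*16) + 26) = 15*((-3 + 16) + 26) = 15*(13 + 26) = 15*39 = 585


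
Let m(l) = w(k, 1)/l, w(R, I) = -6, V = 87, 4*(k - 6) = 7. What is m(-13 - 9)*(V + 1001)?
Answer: 3264/11 ≈ 296.73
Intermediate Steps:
k = 31/4 (k = 6 + (¼)*7 = 6 + 7/4 = 31/4 ≈ 7.7500)
m(l) = -6/l
m(-13 - 9)*(V + 1001) = (-6/(-13 - 9))*(87 + 1001) = -6/(-22)*1088 = -6*(-1/22)*1088 = (3/11)*1088 = 3264/11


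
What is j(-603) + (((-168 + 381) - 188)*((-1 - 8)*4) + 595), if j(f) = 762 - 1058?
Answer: -601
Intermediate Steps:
j(f) = -296
j(-603) + (((-168 + 381) - 188)*((-1 - 8)*4) + 595) = -296 + (((-168 + 381) - 188)*((-1 - 8)*4) + 595) = -296 + ((213 - 188)*(-9*4) + 595) = -296 + (25*(-36) + 595) = -296 + (-900 + 595) = -296 - 305 = -601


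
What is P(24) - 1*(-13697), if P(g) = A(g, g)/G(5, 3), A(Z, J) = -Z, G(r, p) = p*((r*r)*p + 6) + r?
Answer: 424604/31 ≈ 13697.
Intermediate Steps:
G(r, p) = r + p*(6 + p*r²) (G(r, p) = p*(r²*p + 6) + r = p*(p*r² + 6) + r = p*(6 + p*r²) + r = r + p*(6 + p*r²))
P(g) = -g/248 (P(g) = (-g)/(5 + 6*3 + 3²*5²) = (-g)/(5 + 18 + 9*25) = (-g)/(5 + 18 + 225) = -g/248)
P(24) - 1*(-13697) = -1/248*24 - 1*(-13697) = -3/31 + 13697 = 424604/31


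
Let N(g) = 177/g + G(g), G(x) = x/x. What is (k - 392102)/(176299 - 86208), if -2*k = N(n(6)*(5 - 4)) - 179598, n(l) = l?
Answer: -1209273/360364 ≈ -3.3557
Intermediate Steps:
G(x) = 1
N(g) = 1 + 177/g (N(g) = 177/g + 1 = 1 + 177/g)
k = 359135/4 (k = -((177 + 6*(5 - 4))/((6*(5 - 4))) - 179598)/2 = -((177 + 6*1)/((6*1)) - 179598)/2 = -((177 + 6)/6 - 179598)/2 = -((1/6)*183 - 179598)/2 = -(61/2 - 179598)/2 = -1/2*(-359135/2) = 359135/4 ≈ 89784.)
(k - 392102)/(176299 - 86208) = (359135/4 - 392102)/(176299 - 86208) = -1209273/4/90091 = -1209273/4*1/90091 = -1209273/360364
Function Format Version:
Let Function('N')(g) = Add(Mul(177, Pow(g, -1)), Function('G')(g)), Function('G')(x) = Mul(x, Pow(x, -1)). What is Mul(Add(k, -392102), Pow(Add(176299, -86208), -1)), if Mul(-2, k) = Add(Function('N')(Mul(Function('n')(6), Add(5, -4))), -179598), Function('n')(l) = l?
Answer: Rational(-1209273, 360364) ≈ -3.3557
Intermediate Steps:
Function('G')(x) = 1
Function('N')(g) = Add(1, Mul(177, Pow(g, -1))) (Function('N')(g) = Add(Mul(177, Pow(g, -1)), 1) = Add(1, Mul(177, Pow(g, -1))))
k = Rational(359135, 4) (k = Mul(Rational(-1, 2), Add(Mul(Pow(Mul(6, Add(5, -4)), -1), Add(177, Mul(6, Add(5, -4)))), -179598)) = Mul(Rational(-1, 2), Add(Mul(Pow(Mul(6, 1), -1), Add(177, Mul(6, 1))), -179598)) = Mul(Rational(-1, 2), Add(Mul(Pow(6, -1), Add(177, 6)), -179598)) = Mul(Rational(-1, 2), Add(Mul(Rational(1, 6), 183), -179598)) = Mul(Rational(-1, 2), Add(Rational(61, 2), -179598)) = Mul(Rational(-1, 2), Rational(-359135, 2)) = Rational(359135, 4) ≈ 89784.)
Mul(Add(k, -392102), Pow(Add(176299, -86208), -1)) = Mul(Add(Rational(359135, 4), -392102), Pow(Add(176299, -86208), -1)) = Mul(Rational(-1209273, 4), Pow(90091, -1)) = Mul(Rational(-1209273, 4), Rational(1, 90091)) = Rational(-1209273, 360364)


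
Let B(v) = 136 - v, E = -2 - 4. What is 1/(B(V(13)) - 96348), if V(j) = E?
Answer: -1/96206 ≈ -1.0394e-5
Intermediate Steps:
E = -6
V(j) = -6
1/(B(V(13)) - 96348) = 1/((136 - 1*(-6)) - 96348) = 1/((136 + 6) - 96348) = 1/(142 - 96348) = 1/(-96206) = -1/96206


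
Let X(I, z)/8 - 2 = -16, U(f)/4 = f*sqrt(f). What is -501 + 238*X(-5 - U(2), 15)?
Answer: -27157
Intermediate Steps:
U(f) = 4*f**(3/2) (U(f) = 4*(f*sqrt(f)) = 4*f**(3/2))
X(I, z) = -112 (X(I, z) = 16 + 8*(-16) = 16 - 128 = -112)
-501 + 238*X(-5 - U(2), 15) = -501 + 238*(-112) = -501 - 26656 = -27157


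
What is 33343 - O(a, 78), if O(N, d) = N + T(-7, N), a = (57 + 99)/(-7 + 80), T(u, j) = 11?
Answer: 2433080/73 ≈ 33330.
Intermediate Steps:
a = 156/73 ≈ 2.1370
O(N, d) = 11 + N (O(N, d) = N + 11 = 11 + N)
33343 - O(a, 78) = 33343 - (11 + 156/73) = 33343 - 1*959/73 = 33343 - 959/73 = 2433080/73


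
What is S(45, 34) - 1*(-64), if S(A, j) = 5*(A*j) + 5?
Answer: 7719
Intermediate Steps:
S(A, j) = 5 + 5*A*j (S(A, j) = 5*A*j + 5 = 5 + 5*A*j)
S(45, 34) - 1*(-64) = (5 + 5*45*34) - 1*(-64) = (5 + 7650) + 64 = 7655 + 64 = 7719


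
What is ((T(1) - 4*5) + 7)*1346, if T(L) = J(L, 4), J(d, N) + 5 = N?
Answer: -18844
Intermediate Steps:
J(d, N) = -5 + N
T(L) = -1 (T(L) = -5 + 4 = -1)
((T(1) - 4*5) + 7)*1346 = ((-1 - 4*5) + 7)*1346 = ((-1 - 20) + 7)*1346 = (-21 + 7)*1346 = -14*1346 = -18844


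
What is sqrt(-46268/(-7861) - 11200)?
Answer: 2*I*sqrt(172935970613)/7861 ≈ 105.8*I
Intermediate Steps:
sqrt(-46268/(-7861) - 11200) = sqrt(-46268*(-1/7861) - 11200) = sqrt(46268/7861 - 11200) = sqrt(-87996932/7861) = 2*I*sqrt(172935970613)/7861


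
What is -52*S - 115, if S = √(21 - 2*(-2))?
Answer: -375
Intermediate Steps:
S = 5 (S = √(21 + 4) = √25 = 5)
-52*S - 115 = -52*5 - 115 = -260 - 115 = -375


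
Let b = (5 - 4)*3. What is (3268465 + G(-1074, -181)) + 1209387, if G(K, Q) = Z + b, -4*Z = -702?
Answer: 8956061/2 ≈ 4.4780e+6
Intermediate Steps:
Z = 351/2 (Z = -1/4*(-702) = 351/2 ≈ 175.50)
b = 3 (b = 1*3 = 3)
G(K, Q) = 357/2 (G(K, Q) = 351/2 + 3 = 357/2)
(3268465 + G(-1074, -181)) + 1209387 = (3268465 + 357/2) + 1209387 = 6537287/2 + 1209387 = 8956061/2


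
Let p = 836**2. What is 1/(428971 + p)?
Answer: 1/1127867 ≈ 8.8663e-7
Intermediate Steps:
p = 698896
1/(428971 + p) = 1/(428971 + 698896) = 1/1127867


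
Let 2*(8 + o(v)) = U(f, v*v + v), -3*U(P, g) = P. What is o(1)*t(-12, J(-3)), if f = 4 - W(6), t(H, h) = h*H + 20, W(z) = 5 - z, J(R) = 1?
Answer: -212/3 ≈ -70.667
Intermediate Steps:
t(H, h) = 20 + H*h (t(H, h) = H*h + 20 = 20 + H*h)
f = 5 (f = 4 - (5 - 1*6) = 4 - (5 - 6) = 4 - 1*(-1) = 4 + 1 = 5)
U(P, g) = -P/3
o(v) = -53/6 (o(v) = -8 + (-⅓*5)/2 = -8 + (½)*(-5/3) = -8 - ⅚ = -53/6)
o(1)*t(-12, J(-3)) = -53*(20 - 12*1)/6 = -53*(20 - 12)/6 = -53/6*8 = -212/3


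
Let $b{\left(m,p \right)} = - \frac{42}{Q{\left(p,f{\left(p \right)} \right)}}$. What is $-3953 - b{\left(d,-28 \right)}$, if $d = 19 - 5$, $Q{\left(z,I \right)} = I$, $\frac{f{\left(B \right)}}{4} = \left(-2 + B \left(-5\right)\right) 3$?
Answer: $- \frac{1091021}{276} \approx -3953.0$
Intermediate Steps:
$f{\left(B \right)} = -24 - 60 B$ ($f{\left(B \right)} = 4 \left(-2 + B \left(-5\right)\right) 3 = 4 \left(-2 - 5 B\right) 3 = 4 \left(-6 - 15 B\right) = -24 - 60 B$)
$d = 14$ ($d = 19 - 5 = 14$)
$b{\left(m,p \right)} = - \frac{42}{-24 - 60 p}$
$-3953 - b{\left(d,-28 \right)} = -3953 - \frac{7}{2 \left(2 + 5 \left(-28\right)\right)} = -3953 - \frac{7}{2 \left(2 - 140\right)} = -3953 - \frac{7}{2 \left(-138\right)} = -3953 - \frac{7}{2} \left(- \frac{1}{138}\right) = -3953 - - \frac{7}{276} = -3953 + \frac{7}{276} = - \frac{1091021}{276}$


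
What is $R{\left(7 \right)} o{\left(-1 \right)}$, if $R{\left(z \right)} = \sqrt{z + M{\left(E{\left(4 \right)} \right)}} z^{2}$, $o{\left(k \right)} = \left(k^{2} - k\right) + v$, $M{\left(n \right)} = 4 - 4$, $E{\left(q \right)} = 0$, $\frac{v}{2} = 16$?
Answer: $1666 \sqrt{7} \approx 4407.8$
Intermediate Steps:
$v = 32$ ($v = 2 \cdot 16 = 32$)
$M{\left(n \right)} = 0$
$o{\left(k \right)} = 32 + k^{2} - k$ ($o{\left(k \right)} = \left(k^{2} - k\right) + 32 = 32 + k^{2} - k$)
$R{\left(z \right)} = z^{\frac{5}{2}}$ ($R{\left(z \right)} = \sqrt{z + 0} z^{2} = \sqrt{z} z^{2} = z^{\frac{5}{2}}$)
$R{\left(7 \right)} o{\left(-1 \right)} = 7^{\frac{5}{2}} \left(32 + \left(-1\right)^{2} - -1\right) = 49 \sqrt{7} \left(32 + 1 + 1\right) = 49 \sqrt{7} \cdot 34 = 1666 \sqrt{7}$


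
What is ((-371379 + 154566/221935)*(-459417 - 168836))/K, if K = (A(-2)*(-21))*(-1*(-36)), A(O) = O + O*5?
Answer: 17260590210751049/671131440 ≈ 2.5719e+7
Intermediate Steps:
A(O) = 6*O (A(O) = O + 5*O = 6*O)
K = 9072 (K = ((6*(-2))*(-21))*(-1*(-36)) = -12*(-21)*36 = 252*36 = 9072)
((-371379 + 154566/221935)*(-459417 - 168836))/K = ((-371379 + 154566/221935)*(-459417 - 168836))/9072 = ((-371379 + 154566*(1/221935))*(-628253))*(1/9072) = ((-371379 + 154566/221935)*(-628253))*(1/9072) = -82421843799/221935*(-628253)*(1/9072) = (51781770632253147/221935)*(1/9072) = 17260590210751049/671131440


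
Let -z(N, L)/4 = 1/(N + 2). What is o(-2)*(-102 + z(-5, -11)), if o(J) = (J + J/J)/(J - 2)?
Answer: -151/6 ≈ -25.167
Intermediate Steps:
z(N, L) = -4/(2 + N) (z(N, L) = -4/(N + 2) = -4/(2 + N))
o(J) = (1 + J)/(-2 + J) (o(J) = (J + 1)/(-2 + J) = (1 + J)/(-2 + J))
o(-2)*(-102 + z(-5, -11)) = ((1 - 2)/(-2 - 2))*(-102 - 4/(2 - 5)) = (-1/(-4))*(-102 - 4/(-3)) = (-1/4*(-1))*(-102 - 4*(-1/3)) = (-102 + 4/3)/4 = (1/4)*(-302/3) = -151/6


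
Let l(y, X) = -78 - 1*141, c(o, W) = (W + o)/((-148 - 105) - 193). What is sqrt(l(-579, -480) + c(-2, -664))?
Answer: 2*I*sqrt(2704098)/223 ≈ 14.748*I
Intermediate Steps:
c(o, W) = -W/446 - o/446 (c(o, W) = (W + o)/(-253 - 193) = (W + o)/(-446) = (W + o)*(-1/446) = -W/446 - o/446)
l(y, X) = -219 (l(y, X) = -78 - 141 = -219)
sqrt(l(-579, -480) + c(-2, -664)) = sqrt(-219 + (-1/446*(-664) - 1/446*(-2))) = sqrt(-219 + (332/223 + 1/223)) = sqrt(-219 + 333/223) = sqrt(-48504/223) = 2*I*sqrt(2704098)/223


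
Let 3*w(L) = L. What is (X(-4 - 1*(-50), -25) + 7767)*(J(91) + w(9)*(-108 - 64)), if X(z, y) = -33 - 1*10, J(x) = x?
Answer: -3282700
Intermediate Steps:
w(L) = L/3
X(z, y) = -43 (X(z, y) = -33 - 10 = -43)
(X(-4 - 1*(-50), -25) + 7767)*(J(91) + w(9)*(-108 - 64)) = (-43 + 7767)*(91 + ((⅓)*9)*(-108 - 64)) = 7724*(91 + 3*(-172)) = 7724*(91 - 516) = 7724*(-425) = -3282700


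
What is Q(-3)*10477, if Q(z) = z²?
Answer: 94293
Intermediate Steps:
Q(-3)*10477 = (-3)²*10477 = 9*10477 = 94293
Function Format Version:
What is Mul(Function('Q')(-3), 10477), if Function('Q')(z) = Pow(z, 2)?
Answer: 94293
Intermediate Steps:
Mul(Function('Q')(-3), 10477) = Mul(Pow(-3, 2), 10477) = Mul(9, 10477) = 94293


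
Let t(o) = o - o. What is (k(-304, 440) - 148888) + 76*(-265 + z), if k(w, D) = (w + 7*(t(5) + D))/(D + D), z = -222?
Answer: -20448653/110 ≈ -1.8590e+5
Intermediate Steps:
t(o) = 0
k(w, D) = (w + 7*D)/(2*D) (k(w, D) = (w + 7*(0 + D))/(D + D) = (w + 7*D)/((2*D)) = (w + 7*D)*(1/(2*D)) = (w + 7*D)/(2*D))
(k(-304, 440) - 148888) + 76*(-265 + z) = ((1/2)*(-304 + 7*440)/440 - 148888) + 76*(-265 - 222) = ((1/2)*(1/440)*(-304 + 3080) - 148888) + 76*(-487) = ((1/2)*(1/440)*2776 - 148888) - 37012 = (347/110 - 148888) - 37012 = -16377333/110 - 37012 = -20448653/110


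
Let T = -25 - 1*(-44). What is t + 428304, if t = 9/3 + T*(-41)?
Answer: 427528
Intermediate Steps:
T = 19 (T = -25 + 44 = 19)
t = -776 (t = 9/3 + 19*(-41) = 9*(1/3) - 779 = 3 - 779 = -776)
t + 428304 = -776 + 428304 = 427528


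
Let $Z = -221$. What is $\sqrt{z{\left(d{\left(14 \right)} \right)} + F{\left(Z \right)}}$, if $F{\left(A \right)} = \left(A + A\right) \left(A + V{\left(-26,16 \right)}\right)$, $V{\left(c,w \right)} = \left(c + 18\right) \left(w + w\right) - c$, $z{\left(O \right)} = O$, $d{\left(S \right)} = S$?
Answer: $2 \sqrt{49839} \approx 446.49$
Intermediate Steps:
$V{\left(c,w \right)} = - c + 2 w \left(18 + c\right)$ ($V{\left(c,w \right)} = \left(18 + c\right) 2 w - c = 2 w \left(18 + c\right) - c = - c + 2 w \left(18 + c\right)$)
$F{\left(A \right)} = 2 A \left(-230 + A\right)$ ($F{\left(A \right)} = \left(A + A\right) \left(A + \left(\left(-1\right) \left(-26\right) + 36 \cdot 16 + 2 \left(-26\right) 16\right)\right) = 2 A \left(A + \left(26 + 576 - 832\right)\right) = 2 A \left(A - 230\right) = 2 A \left(-230 + A\right)$)
$\sqrt{z{\left(d{\left(14 \right)} \right)} + F{\left(Z \right)}} = \sqrt{14 + 2 \left(-221\right) \left(-230 - 221\right)} = \sqrt{14 + 2 \left(-221\right) \left(-451\right)} = \sqrt{14 + 199342} = \sqrt{199356} = 2 \sqrt{49839}$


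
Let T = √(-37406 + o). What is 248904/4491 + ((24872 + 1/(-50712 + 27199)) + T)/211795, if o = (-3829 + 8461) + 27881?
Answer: 27603385660985/496997596333 + I*√4893/211795 ≈ 55.54 + 0.00033027*I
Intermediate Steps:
o = 32513 (o = 4632 + 27881 = 32513)
T = I*√4893 (T = √(-37406 + 32513) = √(-4893) = I*√4893 ≈ 69.95*I)
248904/4491 + ((24872 + 1/(-50712 + 27199)) + T)/211795 = 248904/4491 + ((24872 + 1/(-50712 + 27199)) + I*√4893)/211795 = 248904*(1/4491) + ((24872 + 1/(-23513)) + I*√4893)*(1/211795) = 27656/499 + ((24872 - 1/23513) + I*√4893)*(1/211795) = 27656/499 + (584815335/23513 + I*√4893)*(1/211795) = 27656/499 + (116963067/995987167 + I*√4893/211795) = 27603385660985/496997596333 + I*√4893/211795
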